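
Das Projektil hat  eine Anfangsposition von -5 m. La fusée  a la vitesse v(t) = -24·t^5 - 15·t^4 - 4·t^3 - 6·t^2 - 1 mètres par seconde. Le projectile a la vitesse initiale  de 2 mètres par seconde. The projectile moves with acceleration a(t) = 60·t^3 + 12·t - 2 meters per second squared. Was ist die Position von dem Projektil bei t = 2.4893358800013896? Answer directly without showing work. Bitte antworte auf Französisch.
La position à t = 2.4893358800013896 est x = 311.407000712876.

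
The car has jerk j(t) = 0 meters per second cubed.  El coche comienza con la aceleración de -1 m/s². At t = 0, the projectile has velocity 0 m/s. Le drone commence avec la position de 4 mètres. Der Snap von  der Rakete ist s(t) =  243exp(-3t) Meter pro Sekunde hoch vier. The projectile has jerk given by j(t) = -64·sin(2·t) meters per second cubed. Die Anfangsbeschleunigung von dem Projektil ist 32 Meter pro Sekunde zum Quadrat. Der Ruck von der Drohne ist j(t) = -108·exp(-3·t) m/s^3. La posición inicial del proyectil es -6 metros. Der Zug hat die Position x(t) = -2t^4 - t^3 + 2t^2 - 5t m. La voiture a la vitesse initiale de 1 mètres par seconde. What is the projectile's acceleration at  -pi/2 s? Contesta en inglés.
Starting from jerk j(t) = -64·sin(2·t), we take 1 antiderivative. Taking ∫j(t)dt and applying a(0) = 32, we find a(t) = 32·cos(2·t). We have acceleration a(t) = 32·cos(2·t). Substituting t = -pi/2: a(-pi/2) = -32.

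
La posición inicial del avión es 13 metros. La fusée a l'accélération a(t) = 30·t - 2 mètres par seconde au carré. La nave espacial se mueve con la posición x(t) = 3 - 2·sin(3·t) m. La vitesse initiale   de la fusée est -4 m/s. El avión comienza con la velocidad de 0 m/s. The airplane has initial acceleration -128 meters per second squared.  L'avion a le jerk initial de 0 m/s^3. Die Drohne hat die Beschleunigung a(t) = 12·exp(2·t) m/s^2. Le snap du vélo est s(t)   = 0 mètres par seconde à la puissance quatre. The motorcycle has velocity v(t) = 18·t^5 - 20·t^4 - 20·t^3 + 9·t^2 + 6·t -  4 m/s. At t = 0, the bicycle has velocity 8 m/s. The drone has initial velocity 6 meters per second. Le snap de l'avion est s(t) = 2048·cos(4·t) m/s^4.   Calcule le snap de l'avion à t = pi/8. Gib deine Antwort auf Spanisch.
De la ecuación del snap s(t) = 2048·cos(4·t), sustituimos t = pi/8 para obtener s = 0.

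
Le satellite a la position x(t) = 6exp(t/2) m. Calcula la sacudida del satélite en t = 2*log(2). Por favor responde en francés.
Pour résoudre ceci, nous devons prendre 3 dérivées de notre équation de la position x(t) = 6·exp(t/2). En prenant d/dt de x(t), nous trouvons v(t) = 3·exp(t/2). En dérivant la vitesse, nous obtenons l'accélération: a(t) = 3·exp(t/2)/2. En prenant d/dt de a(t), nous trouvons j(t) = 3·exp(t/2)/4. En utilisant j(t) = 3·exp(t/2)/4 et en substituant t = 2*log(2), nous trouvons j = 3/2.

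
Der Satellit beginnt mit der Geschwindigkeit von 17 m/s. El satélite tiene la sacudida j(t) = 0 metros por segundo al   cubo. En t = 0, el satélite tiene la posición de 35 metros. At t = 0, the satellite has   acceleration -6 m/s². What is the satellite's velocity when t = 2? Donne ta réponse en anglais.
We need to integrate our jerk equation j(t) = 0 2 times. The integral of jerk, with a(0) = -6, gives acceleration: a(t) = -6. Integrating acceleration and using the initial condition v(0) = 17, we get v(t) = 17 - 6·t. We have velocity v(t) = 17 - 6·t. Substituting t = 2: v(2) = 5.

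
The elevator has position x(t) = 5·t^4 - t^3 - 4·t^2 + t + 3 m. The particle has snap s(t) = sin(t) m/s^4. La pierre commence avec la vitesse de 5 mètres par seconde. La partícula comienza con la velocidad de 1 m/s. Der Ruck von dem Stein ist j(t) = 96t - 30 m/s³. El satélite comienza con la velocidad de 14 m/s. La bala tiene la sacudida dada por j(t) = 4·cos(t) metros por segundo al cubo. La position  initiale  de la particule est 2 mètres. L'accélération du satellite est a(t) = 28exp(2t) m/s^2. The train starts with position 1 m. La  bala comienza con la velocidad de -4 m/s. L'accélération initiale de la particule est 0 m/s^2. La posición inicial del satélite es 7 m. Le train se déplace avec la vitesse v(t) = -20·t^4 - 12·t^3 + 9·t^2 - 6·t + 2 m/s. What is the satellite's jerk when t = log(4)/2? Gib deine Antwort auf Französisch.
Pour résoudre ceci, nous devons prendre 1 dérivée de notre équation de l'accélération a(t) = 28·exp(2·t). En prenant d/dt de a(t), nous trouvons j(t) = 56·exp(2·t). Nous avons le jerk j(t) = 56·exp(2·t). En substituant t = log(4)/2: j(log(4)/2) = 224.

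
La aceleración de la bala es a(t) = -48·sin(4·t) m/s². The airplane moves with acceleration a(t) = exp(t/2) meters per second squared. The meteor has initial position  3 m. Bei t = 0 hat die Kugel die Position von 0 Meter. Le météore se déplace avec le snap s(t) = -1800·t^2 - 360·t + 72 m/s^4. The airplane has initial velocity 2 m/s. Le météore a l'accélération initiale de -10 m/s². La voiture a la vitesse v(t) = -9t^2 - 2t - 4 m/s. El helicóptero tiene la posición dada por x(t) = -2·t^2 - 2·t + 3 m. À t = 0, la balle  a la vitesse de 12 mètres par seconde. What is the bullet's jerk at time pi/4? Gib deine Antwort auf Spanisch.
Partiendo de la aceleración a(t) = -48·sin(4·t), tomamos 1 derivada. Tomando d/dt de a(t), encontramos j(t) = -192·cos(4·t). Usando j(t) = -192·cos(4·t) y sustituyendo t = pi/4, encontramos j = 192.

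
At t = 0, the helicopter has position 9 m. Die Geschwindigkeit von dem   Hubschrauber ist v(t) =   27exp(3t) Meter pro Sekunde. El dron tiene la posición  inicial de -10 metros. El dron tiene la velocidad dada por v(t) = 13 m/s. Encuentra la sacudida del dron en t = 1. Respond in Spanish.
Debemos derivar nuestra ecuación de la velocidad v(t) = 13 2 veces. La derivada de la velocidad da la aceleración: a(t) = 0. Derivando la aceleración, obtenemos la sacudida: j(t) = 0. Tenemos la sacudida j(t) = 0. Sustituyendo t = 1: j(1) = 0.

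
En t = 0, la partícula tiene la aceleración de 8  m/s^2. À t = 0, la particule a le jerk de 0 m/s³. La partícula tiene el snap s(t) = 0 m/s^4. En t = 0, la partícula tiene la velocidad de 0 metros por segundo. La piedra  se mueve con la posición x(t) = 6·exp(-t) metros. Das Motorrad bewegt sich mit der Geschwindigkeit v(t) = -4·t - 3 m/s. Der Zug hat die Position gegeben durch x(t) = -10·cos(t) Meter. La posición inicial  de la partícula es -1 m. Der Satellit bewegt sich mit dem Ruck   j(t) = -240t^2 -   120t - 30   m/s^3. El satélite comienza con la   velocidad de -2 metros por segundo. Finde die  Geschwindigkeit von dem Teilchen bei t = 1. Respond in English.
We must find the integral of our snap equation s(t) = 0 3 times. Integrating snap and using the initial condition j(0) = 0, we get j(t) = 0. Taking ∫j(t)dt and applying a(0) = 8, we find a(t) = 8. Finding the integral of a(t) and using v(0) = 0: v(t) = 8·t. We have velocity v(t) = 8·t. Substituting t = 1: v(1) = 8.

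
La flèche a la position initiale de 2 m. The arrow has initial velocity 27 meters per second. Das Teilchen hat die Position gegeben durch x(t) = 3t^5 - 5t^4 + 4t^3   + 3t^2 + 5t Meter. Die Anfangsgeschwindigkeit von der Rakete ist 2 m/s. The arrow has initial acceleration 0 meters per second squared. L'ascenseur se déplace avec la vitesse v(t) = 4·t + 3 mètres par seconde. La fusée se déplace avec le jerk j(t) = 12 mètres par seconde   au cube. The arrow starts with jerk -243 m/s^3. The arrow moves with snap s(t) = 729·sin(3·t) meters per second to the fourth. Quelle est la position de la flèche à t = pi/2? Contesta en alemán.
Um dies zu lösen, müssen wir 4 Integrale unserer Gleichung für den Snap s(t) = 729·sin(3·t) finden. Das Integral von dem Snap ist der Ruck. Mit j(0) = -243 erhalten wir j(t) = -243·cos(3·t). Das Integral von dem Ruck ist die Beschleunigung. Mit a(0) = 0 erhalten wir a(t) = -81·sin(3·t). Das Integral von der Beschleunigung ist die Geschwindigkeit. Mit v(0) = 27 erhalten wir v(t) = 27·cos(3·t). Die Stammfunktion von der Geschwindigkeit ist die Position. Mit x(0) = 2 erhalten wir x(t) = 9·sin(3·t) + 2. Wir haben die Position x(t) = 9·sin(3·t) + 2. Durch Einsetzen von t = pi/2: x(pi/2) = -7.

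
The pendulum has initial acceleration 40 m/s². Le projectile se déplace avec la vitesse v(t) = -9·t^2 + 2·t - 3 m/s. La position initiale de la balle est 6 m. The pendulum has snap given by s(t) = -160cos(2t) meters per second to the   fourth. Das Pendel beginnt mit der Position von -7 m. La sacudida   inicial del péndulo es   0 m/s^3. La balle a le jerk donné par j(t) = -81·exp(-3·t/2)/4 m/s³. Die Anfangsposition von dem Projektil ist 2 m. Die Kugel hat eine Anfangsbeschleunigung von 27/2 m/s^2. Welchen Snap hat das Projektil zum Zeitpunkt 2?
Ausgehend von der Geschwindigkeit v(t) = -9·t^2 + 2·t - 3, nehmen wir 3 Ableitungen. Durch Ableiten von der Geschwindigkeit erhalten wir die Beschleunigung: a(t) = 2 - 18·t. Durch Ableiten von der Beschleunigung erhalten wir den Ruck: j(t) = -18. Die Ableitung von dem Ruck ergibt den Snap: s(t) = 0. Aus der Gleichung für den Snap s(t) = 0, setzen wir t = 2 ein und erhalten s = 0.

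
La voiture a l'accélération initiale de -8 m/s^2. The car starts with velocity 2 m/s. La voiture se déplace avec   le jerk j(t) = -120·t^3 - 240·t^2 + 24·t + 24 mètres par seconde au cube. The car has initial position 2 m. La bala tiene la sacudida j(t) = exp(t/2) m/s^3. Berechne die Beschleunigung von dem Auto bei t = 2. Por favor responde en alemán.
Um dies zu lösen, müssen wir 1 Integral unserer Gleichung für den Ruck j(t) = -120·t^3 - 240·t^2 + 24·t + 24 finden. Durch Integration von dem Ruck und Verwendung der Anfangsbedingung a(0) = -8, erhalten wir a(t) = -30·t^4 - 80·t^3 + 12·t^2 + 24·t - 8. Aus der Gleichung für die Beschleunigung a(t) = -30·t^4 - 80·t^3 + 12·t^2 + 24·t - 8, setzen wir t = 2 ein und erhalten a = -1032.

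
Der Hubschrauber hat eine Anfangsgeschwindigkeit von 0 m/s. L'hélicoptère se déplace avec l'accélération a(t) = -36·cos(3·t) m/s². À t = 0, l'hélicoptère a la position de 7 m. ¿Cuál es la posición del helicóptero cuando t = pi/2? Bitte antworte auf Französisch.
Pour résoudre ceci, nous devons prendre 2 intégrales de notre équation de l'accélération a(t) = -36·cos(3·t). La primitive de l'accélération, avec v(0) = 0, donne la vitesse: v(t) = -12·sin(3·t). L'intégrale de la vitesse, avec x(0) = 7, donne la position: x(t) = 4·cos(3·t) + 3. Nous avons la position x(t) = 4·cos(3·t) + 3. En substituant t = pi/2: x(pi/2) = 3.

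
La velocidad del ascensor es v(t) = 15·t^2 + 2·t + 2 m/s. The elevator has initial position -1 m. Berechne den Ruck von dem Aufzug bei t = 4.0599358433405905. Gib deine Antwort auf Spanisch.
Partiendo de la velocidad v(t) = 15·t^2 + 2·t + 2, tomamos 2 derivadas. Derivando la velocidad, obtenemos la aceleración: a(t) = 30·t + 2. Tomando d/dt de a(t), encontramos j(t) = 30. Usando j(t) = 30 y sustituyendo t = 4.0599358433405905, encontramos j = 30.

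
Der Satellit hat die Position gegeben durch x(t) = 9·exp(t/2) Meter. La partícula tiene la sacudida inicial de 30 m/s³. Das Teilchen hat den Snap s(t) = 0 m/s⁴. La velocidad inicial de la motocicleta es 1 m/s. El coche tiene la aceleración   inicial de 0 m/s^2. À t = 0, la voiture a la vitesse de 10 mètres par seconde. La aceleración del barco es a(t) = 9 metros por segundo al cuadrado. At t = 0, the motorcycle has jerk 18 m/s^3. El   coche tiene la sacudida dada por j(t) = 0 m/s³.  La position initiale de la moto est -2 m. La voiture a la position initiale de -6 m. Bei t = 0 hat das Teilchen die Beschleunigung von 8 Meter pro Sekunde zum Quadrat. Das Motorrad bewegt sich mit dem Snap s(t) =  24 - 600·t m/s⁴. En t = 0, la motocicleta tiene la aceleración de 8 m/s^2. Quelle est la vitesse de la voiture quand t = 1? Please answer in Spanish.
Necesitamos integrar nuestra ecuación de la sacudida j(t) = 0 2 veces. Tomando ∫j(t)dt y aplicando a(0) = 0, encontramos a(t) = 0. La antiderivada de la aceleración es la velocidad. Usando v(0) = 10, obtenemos v(t) = 10. Usando v(t) = 10 y sustituyendo t = 1, encontramos v = 10.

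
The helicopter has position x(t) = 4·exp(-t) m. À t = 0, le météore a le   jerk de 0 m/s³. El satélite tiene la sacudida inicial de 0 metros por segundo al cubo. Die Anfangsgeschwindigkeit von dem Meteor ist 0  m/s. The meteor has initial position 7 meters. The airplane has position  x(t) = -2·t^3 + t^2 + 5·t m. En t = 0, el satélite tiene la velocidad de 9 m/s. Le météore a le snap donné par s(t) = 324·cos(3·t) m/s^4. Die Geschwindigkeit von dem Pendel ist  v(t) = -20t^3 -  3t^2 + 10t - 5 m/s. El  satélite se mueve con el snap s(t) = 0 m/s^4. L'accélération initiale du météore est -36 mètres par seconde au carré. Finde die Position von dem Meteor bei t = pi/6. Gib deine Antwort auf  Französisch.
Nous devons intégrer notre équation du snap s(t) = 324·cos(3·t) 4 fois. La primitive du snap, avec j(0) = 0, donne le jerk: j(t) = 108·sin(3·t). En intégrant le jerk et en utilisant la condition initiale a(0) = -36, nous obtenons a(t) = -36·cos(3·t). L'intégrale de l'accélération est la vitesse. En utilisant v(0) = 0, nous obtenons v(t) = -12·sin(3·t). En intégrant la vitesse et en utilisant la condition initiale x(0) = 7, nous obtenons x(t) = 4·cos(3·t) + 3. En utilisant x(t) = 4·cos(3·t) + 3 et en substituant t = pi/6, nous trouvons x = 3.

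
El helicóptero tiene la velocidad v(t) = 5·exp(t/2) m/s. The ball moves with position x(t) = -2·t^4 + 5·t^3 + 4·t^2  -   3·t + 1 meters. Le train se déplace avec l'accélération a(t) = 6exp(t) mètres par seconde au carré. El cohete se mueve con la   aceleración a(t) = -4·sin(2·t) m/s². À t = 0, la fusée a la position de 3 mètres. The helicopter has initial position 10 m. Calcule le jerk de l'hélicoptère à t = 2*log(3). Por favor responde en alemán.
Wir müssen unsere Gleichung für die Geschwindigkeit v(t) = 5·exp(t/2) 2-mal ableiten. Durch Ableiten von der Geschwindigkeit erhalten wir die Beschleunigung: a(t) = 5·exp(t/2)/2. Mit d/dt von a(t) finden wir j(t) = 5·exp(t/2)/4. Wir haben den Ruck j(t) = 5·exp(t/2)/4. Durch Einsetzen von t = 2*log(3): j(2*log(3)) = 15/4.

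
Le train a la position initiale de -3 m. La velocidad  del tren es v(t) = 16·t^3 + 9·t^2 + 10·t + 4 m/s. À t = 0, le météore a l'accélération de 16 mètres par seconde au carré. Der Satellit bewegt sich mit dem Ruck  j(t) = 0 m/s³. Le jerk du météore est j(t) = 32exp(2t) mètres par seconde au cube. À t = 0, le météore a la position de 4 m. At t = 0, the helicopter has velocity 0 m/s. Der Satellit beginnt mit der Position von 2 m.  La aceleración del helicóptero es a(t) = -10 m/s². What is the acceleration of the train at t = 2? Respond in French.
En partant de la vitesse v(t) = 16·t^3 + 9·t^2 + 10·t + 4, nous prenons 1 dérivée. En dérivant la vitesse, nous obtenons l'accélération: a(t) = 48·t^2 + 18·t + 10. De l'équation de l'accélération a(t) = 48·t^2 + 18·t + 10, nous substituons t = 2 pour obtenir a = 238.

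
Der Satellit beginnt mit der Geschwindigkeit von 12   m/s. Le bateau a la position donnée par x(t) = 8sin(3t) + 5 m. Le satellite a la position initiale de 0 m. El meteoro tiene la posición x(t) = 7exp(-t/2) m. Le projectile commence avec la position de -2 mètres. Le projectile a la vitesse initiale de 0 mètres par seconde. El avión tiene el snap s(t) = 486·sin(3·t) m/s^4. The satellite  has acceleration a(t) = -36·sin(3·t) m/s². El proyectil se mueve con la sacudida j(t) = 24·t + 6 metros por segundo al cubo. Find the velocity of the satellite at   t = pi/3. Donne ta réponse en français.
Nous devons intégrer notre équation de l'accélération a(t) = -36·sin(3·t) 1 fois. L'intégrale de l'accélération, avec v(0) = 12, donne la vitesse: v(t) = 12·cos(3·t). En utilisant v(t) = 12·cos(3·t) et en substituant t = pi/3, nous trouvons v = -12.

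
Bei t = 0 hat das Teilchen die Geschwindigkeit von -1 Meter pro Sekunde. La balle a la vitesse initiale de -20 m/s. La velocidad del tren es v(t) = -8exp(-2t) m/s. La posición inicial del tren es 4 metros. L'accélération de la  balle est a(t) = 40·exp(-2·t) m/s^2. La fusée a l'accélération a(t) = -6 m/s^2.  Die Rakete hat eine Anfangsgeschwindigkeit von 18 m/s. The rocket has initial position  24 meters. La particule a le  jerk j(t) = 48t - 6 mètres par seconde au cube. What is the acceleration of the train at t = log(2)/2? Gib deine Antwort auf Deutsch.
Um dies zu lösen, müssen wir 1 Ableitung unserer Gleichung für die Geschwindigkeit v(t) = -8·exp(-2·t) nehmen. Die Ableitung von der Geschwindigkeit ergibt die Beschleunigung: a(t) = 16·exp(-2·t). Mit a(t) = 16·exp(-2·t) und Einsetzen von t = log(2)/2, finden wir a = 8.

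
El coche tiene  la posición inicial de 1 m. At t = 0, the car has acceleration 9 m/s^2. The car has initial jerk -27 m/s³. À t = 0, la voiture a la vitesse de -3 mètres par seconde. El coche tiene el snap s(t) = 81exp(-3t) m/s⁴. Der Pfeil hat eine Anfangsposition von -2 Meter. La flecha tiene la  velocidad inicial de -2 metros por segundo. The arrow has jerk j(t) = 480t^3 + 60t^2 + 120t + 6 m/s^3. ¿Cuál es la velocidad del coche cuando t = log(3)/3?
Necesitamos integrar nuestra ecuación del snap s(t) = 81·exp(-3·t) 3 veces. La antiderivada del snap, con j(0) = -27, da la sacudida: j(t) = -27·exp(-3·t). La integral de la sacudida es la aceleración. Usando a(0) = 9, obtenemos a(t) = 9·exp(-3·t). La antiderivada de la aceleración es la velocidad. Usando v(0) = -3, obtenemos v(t) = -3·exp(-3·t). Tenemos la velocidad v(t) = -3·exp(-3·t). Sustituyendo t = log(3)/3: v(log(3)/3) = -1.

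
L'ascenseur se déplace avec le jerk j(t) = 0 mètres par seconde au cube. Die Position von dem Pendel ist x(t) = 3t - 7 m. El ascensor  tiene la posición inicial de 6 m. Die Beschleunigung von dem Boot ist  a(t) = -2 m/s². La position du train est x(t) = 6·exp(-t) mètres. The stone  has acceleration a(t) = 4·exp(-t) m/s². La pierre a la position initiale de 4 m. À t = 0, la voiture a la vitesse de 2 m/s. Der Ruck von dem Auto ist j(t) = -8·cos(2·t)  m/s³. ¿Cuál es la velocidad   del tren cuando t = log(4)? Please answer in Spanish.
Debemos derivar nuestra ecuación de la posición x(t) = 6·exp(-t) 1 vez. Derivando la posición, obtenemos la velocidad: v(t) = -6·exp(-t). Tenemos la velocidad v(t) = -6·exp(-t). Sustituyendo t = log(4): v(log(4)) = -3/2.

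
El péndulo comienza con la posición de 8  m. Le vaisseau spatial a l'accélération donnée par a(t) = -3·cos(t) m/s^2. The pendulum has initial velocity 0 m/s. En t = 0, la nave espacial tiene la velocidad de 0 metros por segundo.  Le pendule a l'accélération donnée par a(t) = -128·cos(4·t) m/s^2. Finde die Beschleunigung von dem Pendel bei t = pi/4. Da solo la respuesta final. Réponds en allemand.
a(pi/4) = 128.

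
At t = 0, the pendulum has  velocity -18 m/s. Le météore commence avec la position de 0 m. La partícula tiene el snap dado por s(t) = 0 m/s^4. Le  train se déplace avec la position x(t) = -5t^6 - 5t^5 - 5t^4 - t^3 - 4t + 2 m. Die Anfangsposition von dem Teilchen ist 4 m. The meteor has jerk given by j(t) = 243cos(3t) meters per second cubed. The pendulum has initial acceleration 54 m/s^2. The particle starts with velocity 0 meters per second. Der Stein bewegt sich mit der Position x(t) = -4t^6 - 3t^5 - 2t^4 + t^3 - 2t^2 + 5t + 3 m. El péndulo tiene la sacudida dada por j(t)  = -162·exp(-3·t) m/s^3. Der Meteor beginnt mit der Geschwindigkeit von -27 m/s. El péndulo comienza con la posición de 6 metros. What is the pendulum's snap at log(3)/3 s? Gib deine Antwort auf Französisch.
Nous devons dériver notre équation du jerk j(t) = -162·exp(-3·t) 1 fois. En prenant d/dt de j(t), nous trouvons s(t) = 486·exp(-3·t). Nous avons le snap s(t) = 486·exp(-3·t). En substituant t = log(3)/3: s(log(3)/3) = 162.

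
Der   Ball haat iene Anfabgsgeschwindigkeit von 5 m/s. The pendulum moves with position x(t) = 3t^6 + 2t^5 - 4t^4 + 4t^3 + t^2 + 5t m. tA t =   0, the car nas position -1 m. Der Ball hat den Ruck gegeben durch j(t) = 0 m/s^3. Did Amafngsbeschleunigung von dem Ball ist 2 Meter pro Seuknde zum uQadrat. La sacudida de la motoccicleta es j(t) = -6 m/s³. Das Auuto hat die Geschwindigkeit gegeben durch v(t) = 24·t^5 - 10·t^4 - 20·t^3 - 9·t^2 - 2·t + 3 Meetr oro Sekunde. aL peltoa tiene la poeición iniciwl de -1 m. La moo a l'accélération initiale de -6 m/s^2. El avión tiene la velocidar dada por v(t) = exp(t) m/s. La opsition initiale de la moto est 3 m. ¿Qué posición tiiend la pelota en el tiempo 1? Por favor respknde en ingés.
We need to integrate our jerk equation j(t) = 0 3 times. The integral of jerk is acceleration. Using a(0) = 2, we get a(t) = 2. The antiderivative of acceleration, with v(0) = 5, gives velocity: v(t) = 2·t + 5. The antiderivative of velocity, with x(0) = -1, gives position: x(t) = t^2 + 5·t - 1. Using x(t) = t^2 + 5·t - 1 and substituting t = 1, we find x = 5.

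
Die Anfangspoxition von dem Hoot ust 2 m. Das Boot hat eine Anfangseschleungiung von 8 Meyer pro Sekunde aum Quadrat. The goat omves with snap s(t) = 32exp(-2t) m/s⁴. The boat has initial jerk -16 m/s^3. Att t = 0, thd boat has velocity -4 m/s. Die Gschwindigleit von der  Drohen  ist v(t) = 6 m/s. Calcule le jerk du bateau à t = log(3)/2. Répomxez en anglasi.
We must find the antiderivative of our snap equation s(t) = 32·exp(-2·t) 1 time. Integrating snap and using the initial condition j(0) = -16, we get j(t) = -16·exp(-2·t). Using j(t) = -16·exp(-2·t) and substituting t = log(3)/2, we find j = -16/3.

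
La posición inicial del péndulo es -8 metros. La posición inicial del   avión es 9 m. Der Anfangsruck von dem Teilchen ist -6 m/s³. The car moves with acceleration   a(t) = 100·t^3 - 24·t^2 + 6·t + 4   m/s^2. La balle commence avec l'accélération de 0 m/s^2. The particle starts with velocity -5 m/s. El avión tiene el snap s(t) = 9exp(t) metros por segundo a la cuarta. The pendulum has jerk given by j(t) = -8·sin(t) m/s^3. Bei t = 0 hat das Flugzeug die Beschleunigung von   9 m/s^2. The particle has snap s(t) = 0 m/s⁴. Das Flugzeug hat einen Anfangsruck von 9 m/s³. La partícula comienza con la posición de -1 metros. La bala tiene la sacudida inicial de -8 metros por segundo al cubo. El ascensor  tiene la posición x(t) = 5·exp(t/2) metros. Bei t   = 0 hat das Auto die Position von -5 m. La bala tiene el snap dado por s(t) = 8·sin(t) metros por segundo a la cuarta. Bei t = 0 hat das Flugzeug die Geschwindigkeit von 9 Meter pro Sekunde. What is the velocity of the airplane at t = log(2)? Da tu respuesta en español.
Debemos encontrar la antiderivada de nuestra ecuación del snap s(t) = 9·exp(t) 3 veces. Tomando ∫s(t)dt y aplicando j(0) = 9, encontramos j(t) = 9·exp(t). La integral de la sacudida es la aceleración. Usando a(0) = 9, obtenemos a(t) = 9·exp(t). Tomando ∫a(t)dt y aplicando v(0) = 9, encontramos v(t) = 9·exp(t). De la ecuación de la velocidad v(t) = 9·exp(t), sustituimos t = log(2) para obtener v = 18.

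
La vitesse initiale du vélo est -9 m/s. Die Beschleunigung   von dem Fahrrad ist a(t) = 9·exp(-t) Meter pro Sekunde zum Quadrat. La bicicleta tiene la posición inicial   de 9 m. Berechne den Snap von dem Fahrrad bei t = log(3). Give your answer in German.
Wir müssen unsere Gleichung für die Beschleunigung a(t) = 9·exp(-t) 2-mal ableiten. Mit d/dt von a(t) finden wir j(t) = -9·exp(-t). Mit d/dt von j(t) finden wir s(t) = 9·exp(-t). Aus der Gleichung für den Snap s(t) = 9·exp(-t), setzen wir t = log(3) ein und erhalten s = 3.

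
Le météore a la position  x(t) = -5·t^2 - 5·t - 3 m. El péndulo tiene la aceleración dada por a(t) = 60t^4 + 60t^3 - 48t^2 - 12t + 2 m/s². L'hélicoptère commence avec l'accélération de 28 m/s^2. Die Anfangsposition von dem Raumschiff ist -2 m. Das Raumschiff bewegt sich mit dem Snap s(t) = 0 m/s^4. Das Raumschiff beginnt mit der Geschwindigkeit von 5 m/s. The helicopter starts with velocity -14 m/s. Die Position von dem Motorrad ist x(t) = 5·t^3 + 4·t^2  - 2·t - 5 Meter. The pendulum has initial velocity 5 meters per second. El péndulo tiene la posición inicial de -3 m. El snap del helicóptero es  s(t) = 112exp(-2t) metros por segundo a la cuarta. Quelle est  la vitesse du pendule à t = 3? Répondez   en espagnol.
Para resolver esto, necesitamos tomar 1 integral de nuestra ecuación de la aceleración a(t) = 60·t^4 + 60·t^3 - 48·t^2 - 12·t + 2. Tomando ∫a(t)dt y aplicando v(0) = 5, encontramos v(t) = 12·t^5 + 15·t^4 - 16·t^3 - 6·t^2 + 2·t + 5. Tenemos la velocidad v(t) = 12·t^5 + 15·t^4 - 16·t^3 - 6·t^2 + 2·t + 5. Sustituyendo t = 3: v(3) = 3656.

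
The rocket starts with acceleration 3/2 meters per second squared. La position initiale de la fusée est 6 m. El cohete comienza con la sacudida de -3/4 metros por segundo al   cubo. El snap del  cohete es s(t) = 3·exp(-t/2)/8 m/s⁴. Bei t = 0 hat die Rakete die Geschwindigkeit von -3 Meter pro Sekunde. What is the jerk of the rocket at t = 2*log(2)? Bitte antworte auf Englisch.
We must find the antiderivative of our snap equation s(t) = 3·exp(-t/2)/8 1 time. The integral of snap is jerk. Using j(0) = -3/4, we get j(t) = -3·exp(-t/2)/4. Using j(t) = -3·exp(-t/2)/4 and substituting t = 2*log(2), we find j = -3/8.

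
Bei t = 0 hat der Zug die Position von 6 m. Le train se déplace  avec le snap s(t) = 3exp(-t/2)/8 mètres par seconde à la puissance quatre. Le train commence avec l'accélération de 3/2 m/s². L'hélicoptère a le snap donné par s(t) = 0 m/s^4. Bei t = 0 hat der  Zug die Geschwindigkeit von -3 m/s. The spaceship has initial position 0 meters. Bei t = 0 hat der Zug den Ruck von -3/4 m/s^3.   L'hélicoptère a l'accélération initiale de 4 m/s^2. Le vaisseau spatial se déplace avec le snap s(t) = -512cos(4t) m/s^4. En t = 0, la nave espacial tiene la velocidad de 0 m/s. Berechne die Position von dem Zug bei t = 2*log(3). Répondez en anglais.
Starting from snap s(t) = 3·exp(-t/2)/8, we take 4 integrals. The antiderivative of snap is jerk. Using j(0) = -3/4, we get j(t) = -3·exp(-t/2)/4. Integrating jerk and using the initial condition a(0) = 3/2, we get a(t) = 3·exp(-t/2)/2. The antiderivative of acceleration, with v(0) = -3, gives velocity: v(t) = -3·exp(-t/2). Taking ∫v(t)dt and applying x(0) = 6, we find x(t) = 6·exp(-t/2). From the given position equation x(t) = 6·exp(-t/2), we substitute t = 2*log(3) to get x = 2.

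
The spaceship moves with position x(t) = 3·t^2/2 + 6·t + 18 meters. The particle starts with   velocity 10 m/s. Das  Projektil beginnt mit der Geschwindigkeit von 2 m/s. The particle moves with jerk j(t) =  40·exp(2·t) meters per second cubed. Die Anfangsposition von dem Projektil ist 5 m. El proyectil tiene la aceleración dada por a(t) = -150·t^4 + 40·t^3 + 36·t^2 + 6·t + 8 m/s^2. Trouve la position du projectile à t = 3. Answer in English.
To solve this, we need to take 2 integrals of our acceleration equation a(t) = -150·t^4 + 40·t^3 + 36·t^2 + 6·t + 8. Finding the antiderivative of a(t) and using v(0) = 2: v(t) = -30·t^5 + 10·t^4 + 12·t^3 + 3·t^2 + 8·t + 2. Taking ∫v(t)dt and applying x(0) = 5, we find x(t) = -5·t^6 + 2·t^5 + 3·t^4 + t^3 + 4·t^2 + 2·t + 5. From the given position equation x(t) = -5·t^6 + 2·t^5 + 3·t^4 + t^3 + 4·t^2 + 2·t + 5, we substitute t = 3 to get x = -2842.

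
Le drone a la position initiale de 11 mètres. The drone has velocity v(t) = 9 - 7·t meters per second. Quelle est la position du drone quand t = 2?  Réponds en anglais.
We must find the integral of our velocity equation v(t) = 9 - 7·t 1 time. Finding the antiderivative of v(t) and using x(0) = 11: x(t) = -7·t^2/2 + 9·t + 11. From the given position equation x(t) = -7·t^2/2 + 9·t + 11, we substitute t = 2 to get x = 15.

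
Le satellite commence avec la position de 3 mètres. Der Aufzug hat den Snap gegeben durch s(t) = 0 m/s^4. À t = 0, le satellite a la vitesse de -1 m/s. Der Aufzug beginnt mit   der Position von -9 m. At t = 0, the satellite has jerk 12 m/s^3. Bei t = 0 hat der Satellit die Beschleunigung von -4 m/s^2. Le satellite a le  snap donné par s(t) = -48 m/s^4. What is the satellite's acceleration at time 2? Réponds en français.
Pour résoudre ceci, nous devons prendre 2 primitives de notre équation du snap s(t) = -48. En prenant ∫s(t)dt et en appliquant j(0) = 12, nous trouvons j(t) = 12 - 48·t. La primitive du jerk est l'accélération. En utilisant a(0) = -4, nous obtenons a(t) = -24·t^2 + 12·t - 4. De l'équation de l'accélération a(t) = -24·t^2 + 12·t - 4, nous substituons t = 2 pour obtenir a = -76.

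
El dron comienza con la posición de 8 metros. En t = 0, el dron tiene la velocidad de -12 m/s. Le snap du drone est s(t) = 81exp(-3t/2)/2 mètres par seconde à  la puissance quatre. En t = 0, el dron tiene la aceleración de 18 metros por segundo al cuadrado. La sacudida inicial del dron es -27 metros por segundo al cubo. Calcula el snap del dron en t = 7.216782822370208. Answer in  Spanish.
Usando s(t) = 81·exp(-3·t/2)/2 y sustituyendo t = 7.216782822370208, encontramos s = 0.000805641052099477.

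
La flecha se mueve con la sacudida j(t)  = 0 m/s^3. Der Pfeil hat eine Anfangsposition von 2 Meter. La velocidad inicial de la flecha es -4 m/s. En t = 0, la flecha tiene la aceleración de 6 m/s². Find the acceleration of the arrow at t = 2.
Starting from jerk j(t) = 0, we take 1 integral. Taking ∫j(t)dt and applying a(0) = 6, we find a(t) = 6. From the given acceleration equation a(t) = 6, we substitute t = 2 to get a = 6.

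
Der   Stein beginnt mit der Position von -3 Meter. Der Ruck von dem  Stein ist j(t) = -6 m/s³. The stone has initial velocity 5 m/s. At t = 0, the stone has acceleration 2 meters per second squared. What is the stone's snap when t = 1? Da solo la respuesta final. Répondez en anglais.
At t = 1, s = 0.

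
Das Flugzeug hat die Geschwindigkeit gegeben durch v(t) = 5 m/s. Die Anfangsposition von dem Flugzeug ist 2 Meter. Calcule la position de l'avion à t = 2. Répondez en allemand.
Um dies zu lösen, müssen wir 1 Stammfunktion unserer Gleichung für die Geschwindigkeit v(t) = 5 finden. Die Stammfunktion von der Geschwindigkeit ist die Position. Mit x(0) = 2 erhalten wir x(t) = 5·t + 2. Aus der Gleichung für die Position x(t) = 5·t + 2, setzen wir t = 2 ein und erhalten x = 12.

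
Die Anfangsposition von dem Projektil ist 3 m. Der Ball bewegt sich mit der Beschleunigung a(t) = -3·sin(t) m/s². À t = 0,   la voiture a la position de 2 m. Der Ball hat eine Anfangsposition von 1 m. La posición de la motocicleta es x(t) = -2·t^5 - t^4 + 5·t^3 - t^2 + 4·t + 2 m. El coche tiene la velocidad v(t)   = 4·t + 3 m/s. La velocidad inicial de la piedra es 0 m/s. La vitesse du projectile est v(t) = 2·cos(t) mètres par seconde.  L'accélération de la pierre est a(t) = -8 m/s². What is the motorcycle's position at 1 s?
From the given position equation x(t) = -2·t^5 - t^4 + 5·t^3 - t^2 + 4·t + 2, we substitute t = 1 to get x = 7.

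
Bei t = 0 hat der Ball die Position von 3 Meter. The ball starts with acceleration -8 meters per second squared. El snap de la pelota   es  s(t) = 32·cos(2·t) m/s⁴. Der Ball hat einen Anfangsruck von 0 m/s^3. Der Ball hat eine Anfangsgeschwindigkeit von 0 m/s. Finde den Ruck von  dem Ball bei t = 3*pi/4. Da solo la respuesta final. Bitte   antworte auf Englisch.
j(3*pi/4) = -16.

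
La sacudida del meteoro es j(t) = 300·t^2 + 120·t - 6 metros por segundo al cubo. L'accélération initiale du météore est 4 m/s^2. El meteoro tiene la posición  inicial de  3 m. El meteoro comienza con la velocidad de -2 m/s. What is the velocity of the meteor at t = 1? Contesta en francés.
Nous devons intégrer notre équation du jerk j(t) = 300·t^2 + 120·t - 6 2 fois. En intégrant le jerk et en utilisant la condition initiale a(0) = 4, nous obtenons a(t) = 100·t^3 + 60·t^2 - 6·t + 4. En prenant ∫a(t)dt et en appliquant v(0) = -2, nous trouvons v(t) = 25·t^4 + 20·t^3 - 3·t^2 + 4·t - 2. Nous avons la vitesse v(t) = 25·t^4 + 20·t^3 - 3·t^2 + 4·t - 2. En substituant t = 1: v(1) = 44.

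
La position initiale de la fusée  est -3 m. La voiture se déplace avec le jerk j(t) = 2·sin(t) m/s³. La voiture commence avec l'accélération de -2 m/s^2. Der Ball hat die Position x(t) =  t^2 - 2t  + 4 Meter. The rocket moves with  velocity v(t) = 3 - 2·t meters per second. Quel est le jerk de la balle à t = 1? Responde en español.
Debemos derivar nuestra ecuación de la posición x(t) = t^2 - 2·t + 4 3 veces. La derivada de la posición da la velocidad: v(t) = 2·t - 2. Tomando d/dt de v(t), encontramos a(t) = 2. La derivada de la aceleración da la sacudida: j(t) = 0. De la ecuación de la sacudida j(t) = 0, sustituimos t = 1 para obtener j = 0.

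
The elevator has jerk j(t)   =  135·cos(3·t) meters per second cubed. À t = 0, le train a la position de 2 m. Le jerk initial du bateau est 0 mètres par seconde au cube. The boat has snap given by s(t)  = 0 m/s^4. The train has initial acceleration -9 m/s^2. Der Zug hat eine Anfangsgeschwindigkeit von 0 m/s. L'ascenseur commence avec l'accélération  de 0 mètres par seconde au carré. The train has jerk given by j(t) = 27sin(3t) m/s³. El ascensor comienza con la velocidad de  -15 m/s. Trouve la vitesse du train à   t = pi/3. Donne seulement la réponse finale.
À t = pi/3, v = 0.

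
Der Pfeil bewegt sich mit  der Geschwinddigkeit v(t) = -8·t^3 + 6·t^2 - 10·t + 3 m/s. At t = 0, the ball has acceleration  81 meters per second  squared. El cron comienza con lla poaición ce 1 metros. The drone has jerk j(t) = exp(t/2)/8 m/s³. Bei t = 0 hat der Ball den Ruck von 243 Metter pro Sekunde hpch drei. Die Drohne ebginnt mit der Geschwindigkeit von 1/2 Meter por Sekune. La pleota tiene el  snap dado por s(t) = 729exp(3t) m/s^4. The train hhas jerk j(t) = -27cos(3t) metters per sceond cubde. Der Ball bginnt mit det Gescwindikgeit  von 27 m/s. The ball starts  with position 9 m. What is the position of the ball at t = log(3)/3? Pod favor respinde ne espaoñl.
Necesitamos integrar nuestra ecuación del snap s(t) = 729·exp(3·t) 4 veces. Integrando el snap y usando la condición inicial j(0) = 243, obtenemos j(t) = 243·exp(3·t). La integral de la sacudida, con a(0) = 81, da la aceleración: a(t) = 81·exp(3·t). Integrando la aceleración y usando la condición inicial v(0) = 27, obtenemos v(t) = 27·exp(3·t). La antiderivada de la velocidad es la posición. Usando x(0) = 9, obtenemos x(t) = 9·exp(3·t). Tenemos la posición x(t) = 9·exp(3·t). Sustituyendo t = log(3)/3: x(log(3)/3) = 27.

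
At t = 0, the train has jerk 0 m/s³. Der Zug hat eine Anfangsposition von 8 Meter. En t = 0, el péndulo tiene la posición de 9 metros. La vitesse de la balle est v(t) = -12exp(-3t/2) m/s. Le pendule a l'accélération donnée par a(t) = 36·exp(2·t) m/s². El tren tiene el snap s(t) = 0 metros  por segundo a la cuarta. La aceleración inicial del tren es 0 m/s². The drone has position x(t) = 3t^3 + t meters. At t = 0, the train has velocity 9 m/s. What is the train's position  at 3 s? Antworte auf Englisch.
To solve this, we need to take 4 integrals of our snap equation s(t) = 0. Integrating snap and using the initial condition j(0) = 0, we get j(t) = 0. The antiderivative of jerk is acceleration. Using a(0) = 0, we get a(t) = 0. The integral of acceleration is velocity. Using v(0) = 9, we get v(t) = 9. Taking ∫v(t)dt and applying x(0) = 8, we find x(t) = 9·t + 8. From the given position equation x(t) = 9·t + 8, we substitute t = 3 to get x = 35.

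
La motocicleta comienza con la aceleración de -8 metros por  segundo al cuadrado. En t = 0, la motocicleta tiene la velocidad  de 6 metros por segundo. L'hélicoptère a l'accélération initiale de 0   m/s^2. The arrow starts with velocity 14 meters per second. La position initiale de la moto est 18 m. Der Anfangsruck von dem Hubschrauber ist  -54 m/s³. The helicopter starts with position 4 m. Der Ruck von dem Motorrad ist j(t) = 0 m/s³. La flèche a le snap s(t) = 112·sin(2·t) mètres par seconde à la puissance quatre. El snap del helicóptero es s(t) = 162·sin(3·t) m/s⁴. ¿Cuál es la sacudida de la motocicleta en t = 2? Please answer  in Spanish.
De la ecuación de la sacudida j(t) = 0, sustituimos t = 2 para obtener j = 0.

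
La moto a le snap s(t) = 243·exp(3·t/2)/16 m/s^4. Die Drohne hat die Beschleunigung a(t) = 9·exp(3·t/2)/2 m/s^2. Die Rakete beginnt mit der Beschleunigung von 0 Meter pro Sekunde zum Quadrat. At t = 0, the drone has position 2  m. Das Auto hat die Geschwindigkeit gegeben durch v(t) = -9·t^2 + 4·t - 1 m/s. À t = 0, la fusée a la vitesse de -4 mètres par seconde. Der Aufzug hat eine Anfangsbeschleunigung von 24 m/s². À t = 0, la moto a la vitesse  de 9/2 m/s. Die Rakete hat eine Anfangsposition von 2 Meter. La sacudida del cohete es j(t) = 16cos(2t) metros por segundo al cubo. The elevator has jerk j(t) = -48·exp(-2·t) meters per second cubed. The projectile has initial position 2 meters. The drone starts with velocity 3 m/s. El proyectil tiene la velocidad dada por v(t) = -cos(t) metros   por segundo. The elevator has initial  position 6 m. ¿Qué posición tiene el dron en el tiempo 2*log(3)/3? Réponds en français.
Pour résoudre ceci, nous devons prendre 2 intégrales de notre équation de l'accélération a(t) = 9·exp(3·t/2)/2. En prenant ∫a(t)dt et en appliquant v(0) = 3, nous trouvons v(t) = 3·exp(3·t/2). La primitive de la vitesse, avec x(0) = 2, donne la position: x(t) = 2·exp(3·t/2). En utilisant x(t) = 2·exp(3·t/2) et en substituant t = 2*log(3)/3, nous trouvons x = 6.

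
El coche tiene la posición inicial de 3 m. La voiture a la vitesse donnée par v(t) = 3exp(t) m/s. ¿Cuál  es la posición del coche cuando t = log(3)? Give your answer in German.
Wir müssen das Integral unserer Gleichung für die Geschwindigkeit v(t) = 3·exp(t) 1-mal finden. Die Stammfunktion von der Geschwindigkeit ist die Position. Mit x(0) = 3 erhalten wir x(t) = 3·exp(t). Aus der Gleichung für die Position x(t) = 3·exp(t), setzen wir t = log(3) ein und erhalten x = 9.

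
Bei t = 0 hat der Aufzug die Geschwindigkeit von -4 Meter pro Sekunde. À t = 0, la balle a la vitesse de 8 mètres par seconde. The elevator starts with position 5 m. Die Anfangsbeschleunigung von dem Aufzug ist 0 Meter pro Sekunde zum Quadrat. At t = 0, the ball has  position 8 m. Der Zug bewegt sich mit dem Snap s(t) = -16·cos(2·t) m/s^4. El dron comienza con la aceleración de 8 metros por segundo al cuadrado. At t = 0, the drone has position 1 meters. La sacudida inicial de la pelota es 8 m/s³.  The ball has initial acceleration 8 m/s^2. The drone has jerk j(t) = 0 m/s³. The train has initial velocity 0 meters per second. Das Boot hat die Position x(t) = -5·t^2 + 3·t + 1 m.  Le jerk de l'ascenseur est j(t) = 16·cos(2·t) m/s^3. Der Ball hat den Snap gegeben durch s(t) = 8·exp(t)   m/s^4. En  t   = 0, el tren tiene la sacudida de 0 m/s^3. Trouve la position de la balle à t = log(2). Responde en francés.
En partant du snap s(t) = 8·exp(t), nous prenons 4 primitives. En prenant ∫s(t)dt et en appliquant j(0) = 8, nous trouvons j(t) = 8·exp(t). La primitive du jerk est l'accélération. En utilisant a(0) = 8, nous obtenons a(t) = 8·exp(t). En intégrant l'accélération et en utilisant la condition initiale v(0) = 8, nous obtenons v(t) = 8·exp(t). En prenant ∫v(t)dt et en appliquant x(0) = 8, nous trouvons x(t) = 8·exp(t). En utilisant x(t) = 8·exp(t) et en substituant t = log(2), nous trouvons x = 16.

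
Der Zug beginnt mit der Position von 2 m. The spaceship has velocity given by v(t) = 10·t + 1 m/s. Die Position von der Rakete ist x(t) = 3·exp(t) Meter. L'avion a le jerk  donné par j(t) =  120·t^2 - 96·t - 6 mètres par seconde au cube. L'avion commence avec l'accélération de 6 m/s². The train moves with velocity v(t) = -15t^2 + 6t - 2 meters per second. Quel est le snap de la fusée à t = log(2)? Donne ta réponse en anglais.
Starting from position x(t) = 3·exp(t), we take 4 derivatives. Differentiating position, we get velocity: v(t) = 3·exp(t). The derivative of velocity gives acceleration: a(t) = 3·exp(t). The derivative of acceleration gives jerk: j(t) = 3·exp(t). The derivative of jerk gives snap: s(t) = 3·exp(t). We have snap s(t) = 3·exp(t). Substituting t = log(2): s(log(2)) = 6.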